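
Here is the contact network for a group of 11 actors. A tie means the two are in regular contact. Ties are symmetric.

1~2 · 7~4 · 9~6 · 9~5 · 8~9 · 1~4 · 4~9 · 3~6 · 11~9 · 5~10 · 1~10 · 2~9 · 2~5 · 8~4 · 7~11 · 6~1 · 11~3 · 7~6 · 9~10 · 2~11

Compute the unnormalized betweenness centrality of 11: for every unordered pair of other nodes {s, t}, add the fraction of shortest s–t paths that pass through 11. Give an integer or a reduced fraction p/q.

89/15

Pairs whose geodesics pass through 11 — 10–7: 1/5; 10–3: 1/3; 4–3: 2/5; 7–5: 2/4; 7–2: 1; 7–9: 1/3; 7–3: 1/2; 5–3: 2/3; 2–3: 1; 9–3: 1/2; 8–3: 1/2.
All other pairs contribute 0.
Summing the contributions gives betweenness(11) = 89/15.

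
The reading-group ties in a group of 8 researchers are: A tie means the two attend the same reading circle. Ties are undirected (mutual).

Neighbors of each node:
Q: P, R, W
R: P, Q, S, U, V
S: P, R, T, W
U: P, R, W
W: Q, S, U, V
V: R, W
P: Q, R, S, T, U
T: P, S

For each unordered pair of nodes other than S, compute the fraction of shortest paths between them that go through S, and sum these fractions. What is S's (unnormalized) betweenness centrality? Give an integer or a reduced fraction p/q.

Pairs whose geodesics pass through S — P–W: 1/3; W–R: 1/4; W–T: 1; R–T: 1/2; V–T: 2/3.
All other pairs contribute 0.
Summing the contributions gives betweenness(S) = 11/4.

11/4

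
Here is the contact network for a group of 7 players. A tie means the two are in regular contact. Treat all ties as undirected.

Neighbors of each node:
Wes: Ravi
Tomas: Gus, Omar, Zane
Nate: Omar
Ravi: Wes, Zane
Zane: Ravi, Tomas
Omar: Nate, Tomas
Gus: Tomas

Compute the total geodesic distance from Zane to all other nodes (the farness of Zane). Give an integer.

Distances from Zane: Gus:2, Nate:3, Omar:2, Ravi:1, Tomas:1, Wes:2.
Sum = 2 + 3 + 2 + 1 + 1 + 2 = 11.

11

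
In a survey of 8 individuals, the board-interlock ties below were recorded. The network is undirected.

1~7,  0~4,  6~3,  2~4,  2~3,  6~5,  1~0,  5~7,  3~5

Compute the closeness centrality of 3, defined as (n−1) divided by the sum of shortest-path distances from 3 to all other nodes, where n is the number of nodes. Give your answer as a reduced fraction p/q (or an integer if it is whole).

7/13

Distances from 3: 0:3, 1:3, 2:1, 4:2, 5:1, 6:1, 7:2. Sum = 13.
n = 8, so closeness = 7/13.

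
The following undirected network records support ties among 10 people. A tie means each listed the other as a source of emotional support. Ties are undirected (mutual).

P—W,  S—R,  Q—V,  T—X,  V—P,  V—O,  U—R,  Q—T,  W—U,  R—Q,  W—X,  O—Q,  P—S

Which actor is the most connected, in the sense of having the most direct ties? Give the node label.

Degrees — O:2, P:3, Q:4, R:3, S:2, T:2, U:2, V:3, W:3, X:2.
The maximum is 4, attained only by Q.

Q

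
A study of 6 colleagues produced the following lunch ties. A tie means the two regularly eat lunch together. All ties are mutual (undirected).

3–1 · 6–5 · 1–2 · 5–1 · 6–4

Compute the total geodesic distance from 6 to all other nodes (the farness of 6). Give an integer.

10

Distances from 6: 1:2, 2:3, 3:3, 4:1, 5:1.
Sum = 2 + 3 + 3 + 1 + 1 = 10.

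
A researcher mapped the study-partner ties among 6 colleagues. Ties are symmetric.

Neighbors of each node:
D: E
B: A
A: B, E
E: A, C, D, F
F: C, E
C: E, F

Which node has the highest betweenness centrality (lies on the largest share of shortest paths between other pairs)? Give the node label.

Unnormalized betweenness of each node: A:4, B:0, C:0, D:0, E:8, F:0.
E has the largest value, 8, making it the main broker — the node through which the most shortest paths run.

E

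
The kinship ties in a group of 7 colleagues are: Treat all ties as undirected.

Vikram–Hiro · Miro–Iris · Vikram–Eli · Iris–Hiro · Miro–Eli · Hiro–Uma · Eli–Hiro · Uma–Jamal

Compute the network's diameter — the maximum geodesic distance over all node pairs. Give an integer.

Eccentricity of each node (its greatest distance to any other): Eli:3, Hiro:2, Iris:3, Jamal:4, Miro:4, Uma:3, Vikram:3.
The maximum eccentricity is 4, realized for instance by the pair Miro–Jamal via Miro – Iris – Hiro – Uma – Jamal. So the diameter is 4.

4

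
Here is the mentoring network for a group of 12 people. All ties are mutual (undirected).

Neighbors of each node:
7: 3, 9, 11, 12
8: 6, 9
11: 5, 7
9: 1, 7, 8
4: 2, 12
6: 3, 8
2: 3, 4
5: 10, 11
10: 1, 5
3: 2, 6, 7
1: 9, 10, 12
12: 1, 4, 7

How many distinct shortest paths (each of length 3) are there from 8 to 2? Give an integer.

The shortest distance is 3, and the only length-3 path is 8–6–3–2. So there is exactly 1 shortest path.

1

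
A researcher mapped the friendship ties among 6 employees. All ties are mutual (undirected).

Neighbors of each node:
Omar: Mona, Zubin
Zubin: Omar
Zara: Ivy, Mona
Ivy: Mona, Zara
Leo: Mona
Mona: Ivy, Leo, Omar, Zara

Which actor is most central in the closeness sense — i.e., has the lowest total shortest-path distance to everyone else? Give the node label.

Farness (sum of distances to all others) for each node — Ivy:9, Leo:10, Mona:6, Omar:8, Zara:9, Zubin:12.
The smallest farness is 6, for Mona, so Mona has the highest closeness.

Mona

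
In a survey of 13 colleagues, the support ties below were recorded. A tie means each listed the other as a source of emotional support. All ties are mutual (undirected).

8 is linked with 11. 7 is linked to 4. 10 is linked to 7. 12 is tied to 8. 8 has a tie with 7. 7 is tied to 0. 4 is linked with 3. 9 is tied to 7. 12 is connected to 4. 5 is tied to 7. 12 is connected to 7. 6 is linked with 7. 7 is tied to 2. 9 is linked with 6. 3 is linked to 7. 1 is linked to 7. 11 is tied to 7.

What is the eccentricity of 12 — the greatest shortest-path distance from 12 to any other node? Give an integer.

Distances from 12: 0:2, 1:2, 2:2, 3:2, 4:1, 5:2, 6:2, 7:1, 8:1, 9:2, 10:2, 11:2.
The largest is 2 (to 10, 6, 2, 3, 5, 11, 9, 1, and 0), so the eccentricity of 12 is 2.

2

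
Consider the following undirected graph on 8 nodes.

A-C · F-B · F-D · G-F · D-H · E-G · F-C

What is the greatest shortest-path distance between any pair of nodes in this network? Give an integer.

Eccentricity of each node (its greatest distance to any other): A:4, B:3, C:3, D:3, E:4, F:2, G:3, H:4.
The maximum eccentricity is 4, realized for instance by the pair H–E via H – D – F – G – E. So the diameter is 4.

4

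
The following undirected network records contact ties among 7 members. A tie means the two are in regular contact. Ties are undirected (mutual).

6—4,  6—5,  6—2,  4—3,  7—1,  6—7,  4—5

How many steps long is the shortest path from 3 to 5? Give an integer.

2

One shortest route is 3 – 4 – 5, which uses 2 edges, and 3 and 5 are not directly tied, so nothing shorter exists. So d(3,5) = 2.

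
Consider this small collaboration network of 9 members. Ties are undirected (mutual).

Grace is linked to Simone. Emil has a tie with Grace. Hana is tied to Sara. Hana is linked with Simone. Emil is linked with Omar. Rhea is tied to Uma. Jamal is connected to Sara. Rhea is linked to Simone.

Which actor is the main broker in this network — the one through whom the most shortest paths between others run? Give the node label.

Simone

Unnormalized betweenness of each node: Emil:7, Grace:12, Hana:12, Jamal:0, Omar:0, Rhea:7, Sara:7, Simone:21, Uma:0.
Simone has the largest value, 21, making it the main broker — the node through which the most shortest paths run.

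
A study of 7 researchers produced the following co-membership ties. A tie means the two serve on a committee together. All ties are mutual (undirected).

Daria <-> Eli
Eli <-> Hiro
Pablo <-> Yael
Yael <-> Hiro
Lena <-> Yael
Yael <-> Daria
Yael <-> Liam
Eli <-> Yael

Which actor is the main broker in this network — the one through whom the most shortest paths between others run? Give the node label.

Unnormalized betweenness of each node: Daria:0, Eli:1/2, Hiro:0, Lena:0, Liam:0, Pablo:0, Yael:25/2.
Yael has the largest value, 25/2, making it the main broker — the node through which the most shortest paths run.

Yael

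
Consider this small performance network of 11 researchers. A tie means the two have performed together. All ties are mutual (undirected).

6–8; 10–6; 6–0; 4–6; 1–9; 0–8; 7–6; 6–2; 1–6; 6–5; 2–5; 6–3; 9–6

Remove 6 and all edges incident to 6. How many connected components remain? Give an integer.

Without 6, the remaining ties split the others into: {10}; {1, 9}; {0, 8}; {2, 5}; {4}; {3}; {7}.
That's 7 separate components.

7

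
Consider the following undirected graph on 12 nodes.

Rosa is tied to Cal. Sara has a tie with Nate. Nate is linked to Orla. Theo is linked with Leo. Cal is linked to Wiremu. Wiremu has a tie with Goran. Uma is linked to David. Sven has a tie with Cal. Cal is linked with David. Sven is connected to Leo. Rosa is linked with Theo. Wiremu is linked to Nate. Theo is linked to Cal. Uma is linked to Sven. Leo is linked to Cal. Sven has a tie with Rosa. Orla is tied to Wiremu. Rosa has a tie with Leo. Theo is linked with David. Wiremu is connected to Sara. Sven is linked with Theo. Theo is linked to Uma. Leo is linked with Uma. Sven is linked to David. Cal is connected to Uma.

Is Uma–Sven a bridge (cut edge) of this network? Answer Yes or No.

No

Even without that edge, Uma still reaches Sven via Uma – Leo – Sven, so the network stays connected. Not a bridge.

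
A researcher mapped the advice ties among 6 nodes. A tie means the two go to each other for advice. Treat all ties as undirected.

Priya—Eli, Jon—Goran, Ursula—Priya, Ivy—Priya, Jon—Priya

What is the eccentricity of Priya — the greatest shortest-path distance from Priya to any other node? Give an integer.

2

Distances from Priya: Eli:1, Goran:2, Ivy:1, Jon:1, Ursula:1.
The largest is 2 (to Goran), so the eccentricity of Priya is 2.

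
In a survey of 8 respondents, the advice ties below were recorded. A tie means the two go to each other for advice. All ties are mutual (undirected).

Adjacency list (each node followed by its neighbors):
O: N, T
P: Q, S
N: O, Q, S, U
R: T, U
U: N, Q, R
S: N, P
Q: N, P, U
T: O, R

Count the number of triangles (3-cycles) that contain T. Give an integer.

0

T's neighbors are O and R, but none of them are tied to each other, so no triangle contains T.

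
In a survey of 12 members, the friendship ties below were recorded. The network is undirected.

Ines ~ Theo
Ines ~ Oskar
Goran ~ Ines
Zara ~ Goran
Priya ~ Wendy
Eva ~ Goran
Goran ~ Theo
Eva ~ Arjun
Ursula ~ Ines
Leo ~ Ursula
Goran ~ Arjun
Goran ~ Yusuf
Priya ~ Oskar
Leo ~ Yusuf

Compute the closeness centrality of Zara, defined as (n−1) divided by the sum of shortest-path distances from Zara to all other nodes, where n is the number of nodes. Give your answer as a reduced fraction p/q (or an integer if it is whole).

Distances from Zara: Arjun:2, Eva:2, Goran:1, Ines:2, Leo:3, Oskar:3, Priya:4, Theo:2, Ursula:3, Wendy:5, Yusuf:2. Sum = 29.
n = 12, so closeness = 11/29.

11/29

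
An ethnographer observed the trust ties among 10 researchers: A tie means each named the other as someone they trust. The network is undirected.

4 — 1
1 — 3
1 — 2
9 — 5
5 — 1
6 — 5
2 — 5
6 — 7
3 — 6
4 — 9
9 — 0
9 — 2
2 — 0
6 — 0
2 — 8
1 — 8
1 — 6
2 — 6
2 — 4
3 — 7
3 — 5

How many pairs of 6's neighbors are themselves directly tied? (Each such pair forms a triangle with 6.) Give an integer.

7

6's neighbors: 0, 1, 2, 3, 5, and 7.
Neighbor pairs that are themselves tied: 6–0–2; 6–1–2; 6–1–3; 6–1–5; 6–2–5; 6–3–5; 6–3–7. Each forms one triangle with 6, for 7 in total.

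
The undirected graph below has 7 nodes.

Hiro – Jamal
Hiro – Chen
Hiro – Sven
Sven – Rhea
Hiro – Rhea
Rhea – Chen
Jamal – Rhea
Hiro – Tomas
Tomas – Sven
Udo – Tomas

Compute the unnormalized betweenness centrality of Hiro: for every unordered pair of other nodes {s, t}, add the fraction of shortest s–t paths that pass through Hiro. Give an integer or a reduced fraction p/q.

13/2

Pairs whose geodesics pass through Hiro — Chen–Jamal: 1/2; Chen–Sven: 1/2; Chen–Udo: 1; Chen–Tomas: 1; Jamal–Sven: 1/2; Jamal–Udo: 1; Jamal–Tomas: 1; Rhea–Udo: 1/2; Rhea–Tomas: 1/2.
All other pairs contribute 0.
Summing the contributions gives betweenness(Hiro) = 13/2.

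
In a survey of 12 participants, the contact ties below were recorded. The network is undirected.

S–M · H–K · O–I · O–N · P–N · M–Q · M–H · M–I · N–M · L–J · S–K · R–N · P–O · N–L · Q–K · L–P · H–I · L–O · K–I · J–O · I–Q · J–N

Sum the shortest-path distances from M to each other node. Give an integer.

17

Distances from M: H:1, I:1, J:2, K:2, L:2, N:1, O:2, P:2, Q:1, R:2, S:1.
Sum = 1 + 1 + 2 + 2 + 2 + 1 + 2 + 2 + 1 + 2 + 1 = 17.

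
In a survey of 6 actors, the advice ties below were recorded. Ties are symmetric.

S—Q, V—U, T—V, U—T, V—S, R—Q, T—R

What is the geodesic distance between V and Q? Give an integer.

One shortest route is V – S – Q, which uses 2 edges, and V and Q are not directly tied, so nothing shorter exists. So d(V,Q) = 2.

2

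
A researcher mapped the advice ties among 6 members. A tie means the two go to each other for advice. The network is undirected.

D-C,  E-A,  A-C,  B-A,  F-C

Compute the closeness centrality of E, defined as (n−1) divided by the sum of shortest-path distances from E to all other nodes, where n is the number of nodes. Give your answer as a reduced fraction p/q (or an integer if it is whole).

Distances from E: A:1, B:2, C:2, D:3, F:3. Sum = 11.
n = 6, so closeness = 5/11.

5/11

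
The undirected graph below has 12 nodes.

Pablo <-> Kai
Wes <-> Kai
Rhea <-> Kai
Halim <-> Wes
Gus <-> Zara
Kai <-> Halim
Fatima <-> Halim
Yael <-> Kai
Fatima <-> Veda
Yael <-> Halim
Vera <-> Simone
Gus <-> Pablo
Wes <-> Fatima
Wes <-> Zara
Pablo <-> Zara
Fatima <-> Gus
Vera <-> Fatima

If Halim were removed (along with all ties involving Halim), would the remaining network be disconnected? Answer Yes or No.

Even without Halim, every remaining node can still reach every other (the residual graph is connected), so Halim is not a cut vertex.

No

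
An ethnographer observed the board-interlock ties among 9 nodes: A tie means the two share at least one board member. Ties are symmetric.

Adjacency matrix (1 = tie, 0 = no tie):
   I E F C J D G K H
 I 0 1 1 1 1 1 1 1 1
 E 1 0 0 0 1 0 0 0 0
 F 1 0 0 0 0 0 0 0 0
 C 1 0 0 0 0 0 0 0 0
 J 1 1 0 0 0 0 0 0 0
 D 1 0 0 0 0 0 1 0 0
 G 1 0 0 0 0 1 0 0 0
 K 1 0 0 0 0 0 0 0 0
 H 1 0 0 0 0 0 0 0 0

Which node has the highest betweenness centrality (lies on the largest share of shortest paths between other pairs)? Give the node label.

I

Unnormalized betweenness of each node: C:0, D:0, E:0, F:0, G:0, H:0, I:26, J:0, K:0.
I has the largest value, 26, making it the main broker — the node through which the most shortest paths run.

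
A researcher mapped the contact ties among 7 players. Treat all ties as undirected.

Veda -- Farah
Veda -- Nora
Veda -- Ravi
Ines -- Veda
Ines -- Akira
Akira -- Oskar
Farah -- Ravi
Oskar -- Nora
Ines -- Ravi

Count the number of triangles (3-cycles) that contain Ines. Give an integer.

Ines's neighbors: Akira, Ravi, and Veda.
Neighbor pairs that are themselves tied: Ines–Ravi–Veda. Each forms one triangle with Ines, for 1 in total.

1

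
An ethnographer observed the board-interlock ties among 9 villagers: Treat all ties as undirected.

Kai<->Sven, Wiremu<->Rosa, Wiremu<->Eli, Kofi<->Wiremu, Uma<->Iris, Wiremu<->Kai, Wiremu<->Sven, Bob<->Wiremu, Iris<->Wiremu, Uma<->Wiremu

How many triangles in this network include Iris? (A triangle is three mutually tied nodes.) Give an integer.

1

Iris's neighbors: Uma and Wiremu.
Neighbor pairs that are themselves tied: Iris–Uma–Wiremu. Each forms one triangle with Iris, for 1 in total.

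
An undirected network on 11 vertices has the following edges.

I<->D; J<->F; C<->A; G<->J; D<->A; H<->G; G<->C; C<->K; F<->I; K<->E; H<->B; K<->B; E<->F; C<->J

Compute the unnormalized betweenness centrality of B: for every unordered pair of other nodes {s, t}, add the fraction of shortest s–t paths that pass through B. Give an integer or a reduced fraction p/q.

2

Pairs whose geodesics pass through B — H–K: 1; H–E: 1.
All other pairs contribute 0.
Summing the contributions gives betweenness(B) = 2.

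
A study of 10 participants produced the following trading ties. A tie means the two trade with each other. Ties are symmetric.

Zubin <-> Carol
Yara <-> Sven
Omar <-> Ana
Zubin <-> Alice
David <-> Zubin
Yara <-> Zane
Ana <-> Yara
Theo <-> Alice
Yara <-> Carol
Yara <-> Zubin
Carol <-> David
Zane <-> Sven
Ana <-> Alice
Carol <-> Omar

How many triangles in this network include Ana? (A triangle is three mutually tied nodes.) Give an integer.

0

Ana's neighbors are Alice, Omar, and Yara, but none of them are tied to each other, so no triangle contains Ana.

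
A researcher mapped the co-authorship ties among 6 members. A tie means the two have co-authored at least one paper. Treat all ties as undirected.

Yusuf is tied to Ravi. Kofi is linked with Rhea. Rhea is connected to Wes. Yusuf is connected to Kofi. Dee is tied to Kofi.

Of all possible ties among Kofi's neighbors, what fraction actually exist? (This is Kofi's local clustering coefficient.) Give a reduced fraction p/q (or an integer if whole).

Kofi's neighbors: Dee, Rhea, and Yusuf (k = 3).
Possible neighbor pairs: C(3,2) = 3. Edges among them: none → e = 0.
Clustering(Kofi) = 0/3 = 0.

0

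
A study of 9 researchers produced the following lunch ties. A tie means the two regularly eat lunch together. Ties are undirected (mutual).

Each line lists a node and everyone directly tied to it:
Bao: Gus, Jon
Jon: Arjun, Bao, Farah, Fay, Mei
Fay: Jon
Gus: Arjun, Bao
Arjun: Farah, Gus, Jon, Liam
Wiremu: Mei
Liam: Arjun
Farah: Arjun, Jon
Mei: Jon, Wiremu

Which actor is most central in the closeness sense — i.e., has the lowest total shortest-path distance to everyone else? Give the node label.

Jon

Farness (sum of distances to all others) for each node — Arjun:13, Bao:16, Farah:15, Fay:18, Gus:18, Jon:11, Liam:20, Mei:16, Wiremu:23.
The smallest farness is 11, for Jon, so Jon has the highest closeness.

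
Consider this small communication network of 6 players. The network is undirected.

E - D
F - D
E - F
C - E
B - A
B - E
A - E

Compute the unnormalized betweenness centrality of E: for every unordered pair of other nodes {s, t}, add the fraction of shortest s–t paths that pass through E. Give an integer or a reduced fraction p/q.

8

Pairs whose geodesics pass through E — C–D: 1; C–B: 1; C–A: 1; C–F: 1; D–B: 1; D–A: 1; B–F: 1; A–F: 1.
All other pairs contribute 0.
Summing the contributions gives betweenness(E) = 8.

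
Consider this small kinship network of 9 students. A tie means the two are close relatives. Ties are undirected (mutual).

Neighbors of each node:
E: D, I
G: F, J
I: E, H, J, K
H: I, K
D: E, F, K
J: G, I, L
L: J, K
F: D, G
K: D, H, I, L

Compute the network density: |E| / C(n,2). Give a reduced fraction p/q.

1/3

There are 12 edges and 9 nodes, so the maximum possible is C(9,2) = 36.
Density = 12/36 = 1/3.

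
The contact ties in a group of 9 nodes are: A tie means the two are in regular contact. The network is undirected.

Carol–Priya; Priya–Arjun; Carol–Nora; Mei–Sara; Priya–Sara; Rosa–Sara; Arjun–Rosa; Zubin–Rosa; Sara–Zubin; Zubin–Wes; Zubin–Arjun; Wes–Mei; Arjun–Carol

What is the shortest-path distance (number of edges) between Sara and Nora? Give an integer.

3

One shortest route is Sara – Priya – Carol – Nora, which uses 3 edges, and at distance 2 from Sara we only reach {Arjun, Carol, Wes}, which does not include Nora. So d(Sara,Nora) = 3.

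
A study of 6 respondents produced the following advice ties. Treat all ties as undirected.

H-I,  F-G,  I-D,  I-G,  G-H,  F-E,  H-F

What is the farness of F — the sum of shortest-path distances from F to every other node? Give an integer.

Distances from F: D:3, E:1, G:1, H:1, I:2.
Sum = 3 + 1 + 1 + 1 + 2 = 8.

8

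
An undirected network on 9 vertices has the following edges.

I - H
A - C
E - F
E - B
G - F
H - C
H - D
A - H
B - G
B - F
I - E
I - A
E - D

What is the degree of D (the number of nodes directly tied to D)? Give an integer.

D is directly tied to E and H. That is 2 neighbors, so the degree of D is 2.

2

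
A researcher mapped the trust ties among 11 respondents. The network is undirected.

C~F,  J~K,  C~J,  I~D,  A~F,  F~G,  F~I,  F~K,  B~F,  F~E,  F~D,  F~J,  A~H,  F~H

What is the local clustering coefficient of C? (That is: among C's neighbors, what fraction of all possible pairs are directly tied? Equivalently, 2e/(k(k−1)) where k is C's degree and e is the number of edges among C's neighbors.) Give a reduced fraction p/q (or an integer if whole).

C's neighbors: F and J (k = 2).
Possible neighbor pairs: C(2,2) = 1. Edges among them: F–J → e = 1.
Clustering(C) = 1/1.

1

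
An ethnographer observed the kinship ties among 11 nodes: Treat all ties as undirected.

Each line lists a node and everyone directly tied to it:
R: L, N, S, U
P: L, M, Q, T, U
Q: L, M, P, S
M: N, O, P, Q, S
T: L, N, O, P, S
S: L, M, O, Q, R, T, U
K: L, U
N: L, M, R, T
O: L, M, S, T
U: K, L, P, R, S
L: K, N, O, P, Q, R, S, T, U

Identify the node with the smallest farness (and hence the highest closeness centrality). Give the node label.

Farness (sum of distances to all others) for each node — K:19, L:11, M:16, N:16, O:16, P:15, Q:16, R:16, S:13, T:15, U:15.
The smallest farness is 11, for L, so L has the highest closeness.

L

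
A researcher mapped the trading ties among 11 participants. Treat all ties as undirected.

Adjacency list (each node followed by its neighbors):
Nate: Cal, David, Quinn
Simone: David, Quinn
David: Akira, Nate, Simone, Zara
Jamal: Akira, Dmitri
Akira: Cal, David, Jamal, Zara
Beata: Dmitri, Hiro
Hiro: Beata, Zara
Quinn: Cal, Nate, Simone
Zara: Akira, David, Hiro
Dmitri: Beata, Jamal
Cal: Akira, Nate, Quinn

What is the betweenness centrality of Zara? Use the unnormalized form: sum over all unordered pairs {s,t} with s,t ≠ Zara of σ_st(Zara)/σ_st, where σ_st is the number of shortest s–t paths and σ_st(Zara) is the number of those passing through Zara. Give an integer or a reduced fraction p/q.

Pairs whose geodesics pass through Zara — Beata–David: 1; Beata–Simone: 1; Beata–Quinn: 3/4; Beata–Nate: 1; Beata–Cal: 1/2; Beata–Akira: 1/2; Hiro–David: 1; Hiro–Simone: 1; Hiro–Quinn: 3/3; Hiro–Nate: 1; Hiro–Cal: 1; Hiro–Akira: 1; Hiro–Jamal: 1/2.
All other pairs contribute 0.
Summing the contributions gives betweenness(Zara) = 45/4.

45/4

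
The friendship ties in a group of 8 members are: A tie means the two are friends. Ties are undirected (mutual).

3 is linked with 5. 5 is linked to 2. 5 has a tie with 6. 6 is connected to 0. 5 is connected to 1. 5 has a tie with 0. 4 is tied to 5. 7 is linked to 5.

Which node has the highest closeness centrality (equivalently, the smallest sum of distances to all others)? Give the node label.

5

Farness (sum of distances to all others) for each node — 0:12, 1:13, 2:13, 3:13, 4:13, 5:7, 6:12, 7:13.
The smallest farness is 7, for 5, so 5 has the highest closeness.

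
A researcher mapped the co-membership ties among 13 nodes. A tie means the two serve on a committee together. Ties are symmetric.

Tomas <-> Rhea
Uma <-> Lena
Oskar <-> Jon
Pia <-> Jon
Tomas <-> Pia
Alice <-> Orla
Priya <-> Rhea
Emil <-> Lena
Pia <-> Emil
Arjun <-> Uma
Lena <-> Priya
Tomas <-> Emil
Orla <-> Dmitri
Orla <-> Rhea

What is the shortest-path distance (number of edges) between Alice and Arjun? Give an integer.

One shortest route is Alice – Orla – Rhea – Priya – Lena – Uma – Arjun, which uses 6 edges, and at distance 5 from Alice we only reach {Jon, Uma}, which does not include Arjun. So d(Alice,Arjun) = 6.

6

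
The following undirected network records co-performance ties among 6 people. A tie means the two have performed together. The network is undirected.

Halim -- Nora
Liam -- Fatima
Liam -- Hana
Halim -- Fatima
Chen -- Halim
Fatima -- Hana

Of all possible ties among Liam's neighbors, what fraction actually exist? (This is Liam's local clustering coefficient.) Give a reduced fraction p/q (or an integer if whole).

1

Liam's neighbors: Fatima and Hana (k = 2).
Possible neighbor pairs: C(2,2) = 1. Edges among them: Fatima–Hana → e = 1.
Clustering(Liam) = 1/1.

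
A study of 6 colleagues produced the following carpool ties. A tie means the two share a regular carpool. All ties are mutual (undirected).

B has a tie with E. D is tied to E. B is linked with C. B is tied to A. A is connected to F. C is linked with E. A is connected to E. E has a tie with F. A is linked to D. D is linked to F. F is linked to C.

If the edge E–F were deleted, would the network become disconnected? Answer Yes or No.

Even without that edge, E still reaches F via E – C – F, so the network stays connected. Not a bridge.

No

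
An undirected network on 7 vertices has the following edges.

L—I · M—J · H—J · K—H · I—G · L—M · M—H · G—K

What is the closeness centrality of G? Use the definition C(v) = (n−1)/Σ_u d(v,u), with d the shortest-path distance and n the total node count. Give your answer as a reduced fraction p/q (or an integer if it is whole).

Distances from G: H:2, I:1, J:3, K:1, L:2, M:3. Sum = 12.
n = 7, so closeness = 6/12 = 1/2.

1/2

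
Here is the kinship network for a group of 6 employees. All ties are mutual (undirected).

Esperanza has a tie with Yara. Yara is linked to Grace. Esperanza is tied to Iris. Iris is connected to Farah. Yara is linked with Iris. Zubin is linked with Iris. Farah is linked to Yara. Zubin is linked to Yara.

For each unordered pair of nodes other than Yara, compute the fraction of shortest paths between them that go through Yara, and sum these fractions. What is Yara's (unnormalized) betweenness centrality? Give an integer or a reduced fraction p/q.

Pairs whose geodesics pass through Yara — Grace–Farah: 1; Grace–Zubin: 1; Grace–Iris: 1; Grace–Esperanza: 1; Farah–Zubin: 1/2; Farah–Esperanza: 1/2; Zubin–Esperanza: 1/2.
All other pairs contribute 0.
Summing the contributions gives betweenness(Yara) = 11/2.

11/2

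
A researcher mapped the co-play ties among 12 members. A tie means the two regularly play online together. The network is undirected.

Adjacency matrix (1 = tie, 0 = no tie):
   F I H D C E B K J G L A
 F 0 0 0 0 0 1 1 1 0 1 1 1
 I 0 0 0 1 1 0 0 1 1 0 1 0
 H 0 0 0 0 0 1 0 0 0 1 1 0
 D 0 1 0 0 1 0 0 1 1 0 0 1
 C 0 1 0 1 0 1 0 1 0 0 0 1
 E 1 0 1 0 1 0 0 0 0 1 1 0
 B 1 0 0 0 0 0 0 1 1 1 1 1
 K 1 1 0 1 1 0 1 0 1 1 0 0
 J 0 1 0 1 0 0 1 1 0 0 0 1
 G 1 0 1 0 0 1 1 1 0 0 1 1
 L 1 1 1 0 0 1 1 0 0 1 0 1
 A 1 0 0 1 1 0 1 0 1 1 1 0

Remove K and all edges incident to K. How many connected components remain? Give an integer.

1

K's neighbors (B, C, D, F, G, I, and J) remain reachable from one another through other ties, so the rest of the network stays in one piece.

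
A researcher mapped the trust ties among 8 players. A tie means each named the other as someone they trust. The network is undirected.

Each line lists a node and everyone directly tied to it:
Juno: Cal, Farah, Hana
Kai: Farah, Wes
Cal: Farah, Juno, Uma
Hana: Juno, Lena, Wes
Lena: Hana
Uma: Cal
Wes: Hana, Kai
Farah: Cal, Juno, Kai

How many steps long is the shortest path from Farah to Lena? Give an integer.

One shortest route is Farah – Juno – Hana – Lena, which uses 3 edges, and at distance 2 from Farah we only reach {Hana, Uma, Wes}, which does not include Lena. So d(Farah,Lena) = 3.

3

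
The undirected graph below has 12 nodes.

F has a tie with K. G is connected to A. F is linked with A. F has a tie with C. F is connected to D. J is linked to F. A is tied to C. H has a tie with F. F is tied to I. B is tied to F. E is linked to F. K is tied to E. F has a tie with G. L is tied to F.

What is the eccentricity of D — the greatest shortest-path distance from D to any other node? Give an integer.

Distances from D: A:2, B:2, C:2, E:2, F:1, G:2, H:2, I:2, J:2, K:2, L:2.
The largest is 2 (to H, E, C, K, A, B, G, L, J, and I), so the eccentricity of D is 2.

2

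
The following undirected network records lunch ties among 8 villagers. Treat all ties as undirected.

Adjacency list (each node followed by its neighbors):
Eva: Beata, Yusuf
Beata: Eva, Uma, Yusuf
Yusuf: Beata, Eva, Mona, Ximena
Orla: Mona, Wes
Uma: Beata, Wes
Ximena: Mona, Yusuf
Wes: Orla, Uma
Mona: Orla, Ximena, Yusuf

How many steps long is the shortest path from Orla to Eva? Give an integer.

One shortest route is Orla – Mona – Yusuf – Eva, which uses 3 edges, and at distance 2 from Orla we only reach {Uma, Ximena, Yusuf}, which does not include Eva. So d(Orla,Eva) = 3.

3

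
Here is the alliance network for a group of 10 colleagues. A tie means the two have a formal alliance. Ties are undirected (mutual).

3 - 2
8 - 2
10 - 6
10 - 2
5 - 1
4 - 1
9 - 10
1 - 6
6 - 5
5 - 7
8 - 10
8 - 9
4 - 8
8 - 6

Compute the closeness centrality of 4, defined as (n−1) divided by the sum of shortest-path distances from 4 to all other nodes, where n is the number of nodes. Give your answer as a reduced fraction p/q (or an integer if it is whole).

1/2

Distances from 4: 1:1, 2:2, 3:3, 5:2, 6:2, 7:3, 8:1, 9:2, 10:2. Sum = 18.
n = 10, so closeness = 9/18 = 1/2.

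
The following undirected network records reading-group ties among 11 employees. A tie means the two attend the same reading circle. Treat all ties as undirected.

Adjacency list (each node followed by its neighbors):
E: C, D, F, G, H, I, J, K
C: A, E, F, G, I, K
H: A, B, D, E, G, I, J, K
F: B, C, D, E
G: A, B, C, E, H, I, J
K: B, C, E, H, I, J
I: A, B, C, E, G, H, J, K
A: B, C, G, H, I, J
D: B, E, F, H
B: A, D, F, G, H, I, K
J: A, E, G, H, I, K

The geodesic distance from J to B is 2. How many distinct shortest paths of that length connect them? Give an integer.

5

The shortest distance is 2. The length-2 paths are: J–I–B; J–K–B; J–H–B; J–A–B; J–G–B.
That gives 5 distinct shortest paths.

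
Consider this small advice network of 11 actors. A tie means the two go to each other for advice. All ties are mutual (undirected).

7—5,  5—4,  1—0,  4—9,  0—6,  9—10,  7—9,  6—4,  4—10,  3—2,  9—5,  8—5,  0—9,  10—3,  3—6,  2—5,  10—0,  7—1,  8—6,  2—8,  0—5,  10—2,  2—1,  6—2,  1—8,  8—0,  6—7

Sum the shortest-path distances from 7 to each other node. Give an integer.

Distances from 7: 0:2, 1:1, 2:2, 3:2, 4:2, 5:1, 6:1, 8:2, 9:1, 10:2.
Sum = 2 + 1 + 2 + 2 + 2 + 1 + 1 + 2 + 1 + 2 = 16.

16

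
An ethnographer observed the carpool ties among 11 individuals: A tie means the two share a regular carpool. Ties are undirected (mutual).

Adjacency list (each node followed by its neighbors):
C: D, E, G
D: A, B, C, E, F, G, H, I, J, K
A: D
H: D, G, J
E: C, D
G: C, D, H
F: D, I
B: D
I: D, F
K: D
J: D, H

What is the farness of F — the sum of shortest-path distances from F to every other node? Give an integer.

18

Distances from F: A:2, B:2, C:2, D:1, E:2, G:2, H:2, I:1, J:2, K:2.
Sum = 2 + 2 + 2 + 1 + 2 + 2 + 2 + 1 + 2 + 2 = 18.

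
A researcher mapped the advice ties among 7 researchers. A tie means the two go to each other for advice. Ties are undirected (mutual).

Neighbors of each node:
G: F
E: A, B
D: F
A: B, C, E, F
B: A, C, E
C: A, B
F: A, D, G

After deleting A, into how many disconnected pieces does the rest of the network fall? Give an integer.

Without A, the remaining ties split the others into: {D, F, G}; {B, C, E}.
That's 2 separate components.

2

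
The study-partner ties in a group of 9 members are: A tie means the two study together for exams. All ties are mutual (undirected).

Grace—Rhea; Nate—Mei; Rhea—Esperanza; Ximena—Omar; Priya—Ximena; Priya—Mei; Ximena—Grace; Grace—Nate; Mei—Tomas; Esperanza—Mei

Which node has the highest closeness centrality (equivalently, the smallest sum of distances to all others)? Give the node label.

Farness (sum of distances to all others) for each node — Esperanza:17, Grace:14, Mei:13, Nate:15, Omar:22, Priya:15, Rhea:17, Tomas:20, Ximena:15.
The smallest farness is 13, for Mei, so Mei has the highest closeness.

Mei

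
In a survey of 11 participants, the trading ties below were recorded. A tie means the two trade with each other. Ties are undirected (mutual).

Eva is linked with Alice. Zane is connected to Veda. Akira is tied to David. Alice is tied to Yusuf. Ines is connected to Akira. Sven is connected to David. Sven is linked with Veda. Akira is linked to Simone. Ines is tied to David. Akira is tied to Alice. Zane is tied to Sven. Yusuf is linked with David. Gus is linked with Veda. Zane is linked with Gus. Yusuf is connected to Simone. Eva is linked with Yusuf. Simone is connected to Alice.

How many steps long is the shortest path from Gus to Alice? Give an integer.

5

One shortest route is Gus – Zane – Sven – David – Yusuf – Alice, which uses 5 edges, and at distance 4 from Gus we only reach {Akira, Ines, Yusuf}, which does not include Alice. So d(Gus,Alice) = 5.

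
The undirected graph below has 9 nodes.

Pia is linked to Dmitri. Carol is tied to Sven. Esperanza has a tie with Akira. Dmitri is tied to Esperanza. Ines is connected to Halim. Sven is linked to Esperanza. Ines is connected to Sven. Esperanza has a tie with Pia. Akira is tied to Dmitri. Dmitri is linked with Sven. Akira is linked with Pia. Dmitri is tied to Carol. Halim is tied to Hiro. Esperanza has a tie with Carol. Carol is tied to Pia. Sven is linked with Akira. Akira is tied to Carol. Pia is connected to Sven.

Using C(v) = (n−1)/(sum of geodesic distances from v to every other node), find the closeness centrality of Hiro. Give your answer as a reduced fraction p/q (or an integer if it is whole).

4/13

Distances from Hiro: Akira:4, Carol:4, Dmitri:4, Esperanza:4, Halim:1, Ines:2, Pia:4, Sven:3. Sum = 26.
n = 9, so closeness = 8/26 = 4/13.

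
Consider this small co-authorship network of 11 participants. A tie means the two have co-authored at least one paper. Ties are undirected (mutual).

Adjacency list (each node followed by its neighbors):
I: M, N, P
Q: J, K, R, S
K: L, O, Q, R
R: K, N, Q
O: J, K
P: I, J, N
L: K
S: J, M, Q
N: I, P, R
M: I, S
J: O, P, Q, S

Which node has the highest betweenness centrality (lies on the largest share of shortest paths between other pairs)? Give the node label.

K

Unnormalized betweenness of each node: I:17/6, J:9, K:11, L:0, M:5/3, N:11/2, O:5/3, P:25/6, Q:17/2, R:41/6, S:35/6.
K has the largest value, 11, making it the main broker — the node through which the most shortest paths run.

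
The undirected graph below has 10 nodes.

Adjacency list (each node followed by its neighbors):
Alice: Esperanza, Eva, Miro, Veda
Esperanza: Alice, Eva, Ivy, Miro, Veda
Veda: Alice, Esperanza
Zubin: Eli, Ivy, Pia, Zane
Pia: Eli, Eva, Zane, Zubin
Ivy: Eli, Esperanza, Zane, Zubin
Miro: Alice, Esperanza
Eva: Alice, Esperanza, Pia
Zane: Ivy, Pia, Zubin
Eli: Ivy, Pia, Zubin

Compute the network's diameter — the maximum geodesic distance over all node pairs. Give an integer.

Eccentricity of each node (its greatest distance to any other): Alice:3, Eli:3, Esperanza:2, Eva:2, Ivy:2, Miro:3, Pia:3, Veda:3, Zane:3, Zubin:3.
The maximum eccentricity is 3, realized for instance by the pair Eli–Alice via Eli – Pia – Eva – Alice. So the diameter is 3.

3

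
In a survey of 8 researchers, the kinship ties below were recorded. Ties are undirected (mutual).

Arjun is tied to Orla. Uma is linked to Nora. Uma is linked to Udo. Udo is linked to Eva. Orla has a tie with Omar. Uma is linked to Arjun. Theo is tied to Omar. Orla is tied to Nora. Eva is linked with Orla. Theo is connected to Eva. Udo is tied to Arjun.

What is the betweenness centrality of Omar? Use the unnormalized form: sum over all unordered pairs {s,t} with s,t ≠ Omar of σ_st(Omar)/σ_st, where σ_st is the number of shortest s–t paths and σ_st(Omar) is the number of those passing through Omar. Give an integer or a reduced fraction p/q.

Pairs whose geodesics pass through Omar — Orla–Theo: 1/2; Theo–Arjun: 1/3; Theo–Nora: 1/2.
All other pairs contribute 0.
Summing the contributions gives betweenness(Omar) = 4/3.

4/3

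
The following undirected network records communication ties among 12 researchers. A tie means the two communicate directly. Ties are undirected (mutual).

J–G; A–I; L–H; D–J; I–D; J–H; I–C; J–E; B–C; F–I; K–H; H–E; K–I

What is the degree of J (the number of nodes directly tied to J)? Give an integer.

J is directly tied to D, E, G, and H. That is 4 neighbors, so the degree of J is 4.

4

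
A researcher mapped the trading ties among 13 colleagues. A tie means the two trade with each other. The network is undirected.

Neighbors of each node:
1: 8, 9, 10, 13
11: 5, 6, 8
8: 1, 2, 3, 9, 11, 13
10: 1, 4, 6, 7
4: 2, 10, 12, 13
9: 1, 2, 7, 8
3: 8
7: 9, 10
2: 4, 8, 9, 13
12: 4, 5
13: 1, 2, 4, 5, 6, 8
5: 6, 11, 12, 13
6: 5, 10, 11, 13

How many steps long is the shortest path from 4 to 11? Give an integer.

3

One shortest route is 4 – 2 – 8 – 11, which uses 3 edges, and at distance 2 from 4 we only reach {1, 5, 6, 7, 8, 9}, which does not include 11. So d(4,11) = 3.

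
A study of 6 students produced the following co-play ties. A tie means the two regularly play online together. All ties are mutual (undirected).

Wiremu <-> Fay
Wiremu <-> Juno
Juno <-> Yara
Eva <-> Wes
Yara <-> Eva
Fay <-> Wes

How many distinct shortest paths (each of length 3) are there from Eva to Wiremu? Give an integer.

The shortest distance is 3. The length-3 paths are: Eva–Wes–Fay–Wiremu; Eva–Yara–Juno–Wiremu.
That gives 2 distinct shortest paths.

2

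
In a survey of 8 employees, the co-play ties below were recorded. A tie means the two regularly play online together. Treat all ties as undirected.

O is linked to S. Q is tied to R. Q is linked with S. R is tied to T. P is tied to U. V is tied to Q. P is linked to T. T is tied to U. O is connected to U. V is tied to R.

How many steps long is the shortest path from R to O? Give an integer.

3

One shortest route is R – Q – S – O, which uses 3 edges, and at distance 2 from R we only reach {P, S, U}, which does not include O. So d(R,O) = 3.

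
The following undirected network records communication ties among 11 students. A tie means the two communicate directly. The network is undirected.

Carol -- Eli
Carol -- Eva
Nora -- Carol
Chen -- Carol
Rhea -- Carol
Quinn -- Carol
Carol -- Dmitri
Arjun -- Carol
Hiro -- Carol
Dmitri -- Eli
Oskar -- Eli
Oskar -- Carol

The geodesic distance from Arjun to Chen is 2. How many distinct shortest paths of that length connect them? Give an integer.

1

The shortest distance is 2, and the only length-2 path is Arjun–Carol–Chen. So there is exactly 1 shortest path.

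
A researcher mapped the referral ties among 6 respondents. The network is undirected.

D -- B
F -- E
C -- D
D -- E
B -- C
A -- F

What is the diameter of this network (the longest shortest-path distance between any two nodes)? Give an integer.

4

Eccentricity of each node (its greatest distance to any other): A:4, B:4, C:4, D:3, E:2, F:3.
The maximum eccentricity is 4, realized for instance by the pair A–B via A – F – E – D – B. So the diameter is 4.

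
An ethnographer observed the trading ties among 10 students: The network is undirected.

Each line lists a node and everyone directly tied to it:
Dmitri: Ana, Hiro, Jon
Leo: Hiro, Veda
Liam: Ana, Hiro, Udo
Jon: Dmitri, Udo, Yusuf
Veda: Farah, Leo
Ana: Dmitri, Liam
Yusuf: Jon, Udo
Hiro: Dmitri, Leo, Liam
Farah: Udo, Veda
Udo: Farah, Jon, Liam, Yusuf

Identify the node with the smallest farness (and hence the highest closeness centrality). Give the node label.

Farness (sum of distances to all others) for each node — Ana:21, Dmitri:17, Farah:19, Hiro:17, Jon:17, Leo:21, Liam:16, Udo:15, Veda:22, Yusuf:21.
The smallest farness is 15, for Udo, so Udo has the highest closeness.

Udo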